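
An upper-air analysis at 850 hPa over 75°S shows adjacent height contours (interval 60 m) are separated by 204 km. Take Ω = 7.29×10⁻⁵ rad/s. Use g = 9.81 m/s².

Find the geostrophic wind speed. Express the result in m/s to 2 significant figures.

Coriolis parameter at 75°S:
f = 2Ω sin φ = 2 × 7.29×10⁻⁵ × sin 75° = 1.41×10⁻⁴ s⁻¹
Height gradient: |∂Z/∂n| = 60 m / 204000 m = 2.94×10⁻⁴
On a pressure surface, geostrophic balance gives V_g = (g/f)|∂Z/∂n|:
V_g = 9.81 × 2.94×10⁻⁴ / 1.41×10⁻⁴ = 20.5 m/s

20 m/s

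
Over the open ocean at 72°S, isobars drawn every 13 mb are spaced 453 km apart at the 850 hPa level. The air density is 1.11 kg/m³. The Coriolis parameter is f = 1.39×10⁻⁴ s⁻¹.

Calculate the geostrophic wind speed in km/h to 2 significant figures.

67 km/h

Pressure gradient: |∂P/∂n| = 1300 Pa / 453000 m = 2.87×10⁻³ Pa/m
Geostrophic balance (pressure-gradient force = Coriolis force):
V_g = (1/(fρ)) |∂P/∂n| = 2.87×10⁻³ / (1.39×10⁻⁴ × 1.11) = 18.6 m/s
Converting: 18.6 m/s × 3.6 = 67 km/h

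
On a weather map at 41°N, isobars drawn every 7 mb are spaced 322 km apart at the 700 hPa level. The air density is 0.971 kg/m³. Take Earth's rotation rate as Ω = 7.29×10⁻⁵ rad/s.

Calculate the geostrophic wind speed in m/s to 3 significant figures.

23.4 m/s

Coriolis parameter at 41°N:
f = 2Ω sin φ = 2 × 7.29×10⁻⁵ × sin 41° = 9.57×10⁻⁵ s⁻¹
Pressure gradient: |∂P/∂n| = 700 Pa / 322000 m = 2.17×10⁻³ Pa/m
Geostrophic balance (pressure-gradient force = Coriolis force):
V_g = (1/(fρ)) |∂P/∂n| = 2.17×10⁻³ / (9.57×10⁻⁵ × 0.971) = 23.4 m/s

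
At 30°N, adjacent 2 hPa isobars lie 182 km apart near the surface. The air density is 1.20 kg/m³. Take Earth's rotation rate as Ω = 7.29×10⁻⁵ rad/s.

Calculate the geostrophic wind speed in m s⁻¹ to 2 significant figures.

Coriolis parameter at 30°N:
f = 2Ω sin φ = 2 × 7.29×10⁻⁵ × sin 30° = 7.29×10⁻⁵ s⁻¹
Pressure gradient: |∂P/∂n| = 200 Pa / 182000 m = 1.10×10⁻³ Pa/m
Geostrophic balance (pressure-gradient force = Coriolis force):
V_g = (1/(fρ)) |∂P/∂n| = 1.10×10⁻³ / (7.29×10⁻⁵ × 1.20) = 12.6 m/s

13 m s⁻¹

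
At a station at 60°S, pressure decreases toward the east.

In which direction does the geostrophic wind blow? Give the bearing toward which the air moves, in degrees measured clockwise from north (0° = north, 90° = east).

000°

The pressure-gradient force points toward the east (bearing 090°).
Geostrophic balance: in the Southern Hemisphere the Coriolis force deflects motion to the left, so the geostrophic wind blows 90° to the left of the pressure-gradient force (low pressure on the right).
Rotating 090° by 90° counterclockwise gives 000° — the wind blows toward the north.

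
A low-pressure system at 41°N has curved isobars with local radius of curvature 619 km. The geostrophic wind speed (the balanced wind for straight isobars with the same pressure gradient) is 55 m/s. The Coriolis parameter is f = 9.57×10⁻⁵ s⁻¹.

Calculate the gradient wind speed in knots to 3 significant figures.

67.4 knots

Around a low, centrifugal force acts outward with Coriolis, so pressure-gradient force balances both:
(1/ρ)|∂P/∂n| = fV + V²/R  →  V² + fR·V − fR·V_g = 0
With fR = 9.57×10⁻⁵ × 619×10³ m = 59.2 m/s:
V = [−fR + √((fR)² + 4 fR V_g)]/2 = [−59.2 + √(59.2² + 4×59.2×55)]/2 = 34.7 m/s
Subgeostrophic (V < V_g = 55 m/s), as expected around a low.
Converting: 34.7 m/s × 1.944 = 67.4 knots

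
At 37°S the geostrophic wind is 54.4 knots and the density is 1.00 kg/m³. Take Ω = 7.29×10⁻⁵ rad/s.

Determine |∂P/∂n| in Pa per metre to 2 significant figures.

Coriolis parameter at 37°S:
f = 2Ω sin φ = 2 × 7.29×10⁻⁵ × sin 37° = 8.77×10⁻⁵ s⁻¹
Wind speed in SI: 54.4 knots = 28.0 m/s
Geostrophic balance rearranged: |∂P/∂n| = f ρ V_g
|∂P/∂n| = 8.77×10⁻⁵ × 1.00 × 28.0 = 2.46×10⁻³ Pa/m

2.5×10⁻³ Pa/m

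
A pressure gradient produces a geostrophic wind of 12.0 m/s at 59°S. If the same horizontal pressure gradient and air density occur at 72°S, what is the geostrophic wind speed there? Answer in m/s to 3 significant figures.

With the same pressure gradient and density, V_g ∝ 1/f ∝ 1/sin φ.
V₂ = V₁ · sin φ₁ / sin φ₂ = 12.0 × sin 59° / sin 72°
V₂ = 12.0 × 0.8572/0.9511 = 10.8 m/s

10.8 m/s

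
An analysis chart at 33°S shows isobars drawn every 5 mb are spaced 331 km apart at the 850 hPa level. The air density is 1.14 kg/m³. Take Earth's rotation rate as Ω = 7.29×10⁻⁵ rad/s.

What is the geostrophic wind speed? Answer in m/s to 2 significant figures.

Coriolis parameter at 33°S:
f = 2Ω sin φ = 2 × 7.29×10⁻⁵ × sin 33° = 7.94×10⁻⁵ s⁻¹
Pressure gradient: |∂P/∂n| = 500 Pa / 331000 m = 1.51×10⁻³ Pa/m
Geostrophic balance (pressure-gradient force = Coriolis force):
V_g = (1/(fρ)) |∂P/∂n| = 1.51×10⁻³ / (7.94×10⁻⁵ × 1.14) = 16.7 m/s

17 m/s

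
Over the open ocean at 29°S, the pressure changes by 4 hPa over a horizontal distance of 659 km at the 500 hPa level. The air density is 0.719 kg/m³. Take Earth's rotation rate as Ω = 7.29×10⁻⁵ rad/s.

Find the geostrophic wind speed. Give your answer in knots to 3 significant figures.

23.2 knots

Coriolis parameter at 29°S:
f = 2Ω sin φ = 2 × 7.29×10⁻⁵ × sin 29° = 7.07×10⁻⁵ s⁻¹
Pressure gradient: |∂P/∂n| = 400 Pa / 659000 m = 6.07×10⁻⁴ Pa/m
Geostrophic balance (pressure-gradient force = Coriolis force):
V_g = (1/(fρ)) |∂P/∂n| = 6.07×10⁻⁴ / (7.07×10⁻⁵ × 0.719) = 11.9 m/s
Converting: 11.9 m/s × 1.944 = 23.2 knots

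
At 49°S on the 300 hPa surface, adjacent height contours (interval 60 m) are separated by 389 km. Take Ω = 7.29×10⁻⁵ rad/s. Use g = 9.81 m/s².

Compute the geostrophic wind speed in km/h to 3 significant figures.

Coriolis parameter at 49°S:
f = 2Ω sin φ = 2 × 7.29×10⁻⁵ × sin 49° = 1.10×10⁻⁴ s⁻¹
Height gradient: |∂Z/∂n| = 60 m / 389000 m = 1.54×10⁻⁴
On a pressure surface, geostrophic balance gives V_g = (g/f)|∂Z/∂n|:
V_g = 9.81 × 1.54×10⁻⁴ / 1.10×10⁻⁴ = 13.8 m/s
Converting: 13.8 m/s × 3.6 = 49.5 km/h

49.5 km/h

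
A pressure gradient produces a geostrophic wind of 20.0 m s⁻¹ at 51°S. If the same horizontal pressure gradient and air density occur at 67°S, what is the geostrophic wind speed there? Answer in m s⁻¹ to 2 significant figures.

17 m s⁻¹

With the same pressure gradient and density, V_g ∝ 1/f ∝ 1/sin φ.
V₂ = V₁ · sin φ₁ / sin φ₂ = 20.0 × sin 51° / sin 67°
V₂ = 20.0 × 0.7771/0.9205 = 17 m s⁻¹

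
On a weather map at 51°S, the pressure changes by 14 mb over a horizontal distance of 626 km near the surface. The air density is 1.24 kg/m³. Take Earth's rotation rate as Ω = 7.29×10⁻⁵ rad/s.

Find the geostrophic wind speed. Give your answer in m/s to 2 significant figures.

Coriolis parameter at 51°S:
f = 2Ω sin φ = 2 × 7.29×10⁻⁵ × sin 51° = 1.13×10⁻⁴ s⁻¹
Pressure gradient: |∂P/∂n| = 1400 Pa / 626000 m = 2.24×10⁻³ Pa/m
Geostrophic balance (pressure-gradient force = Coriolis force):
V_g = (1/(fρ)) |∂P/∂n| = 2.24×10⁻³ / (1.13×10⁻⁴ × 1.24) = 15.9 m/s

16 m/s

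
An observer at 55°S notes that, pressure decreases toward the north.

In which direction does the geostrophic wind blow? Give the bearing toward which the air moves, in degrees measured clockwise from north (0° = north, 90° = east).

270°

The pressure-gradient force points toward the north (bearing 000°).
Geostrophic balance: in the Southern Hemisphere the Coriolis force deflects motion to the left, so the geostrophic wind blows 90° to the left of the pressure-gradient force (low pressure on the right).
Rotating 000° by 90° counterclockwise gives 270° — the wind blows toward the west.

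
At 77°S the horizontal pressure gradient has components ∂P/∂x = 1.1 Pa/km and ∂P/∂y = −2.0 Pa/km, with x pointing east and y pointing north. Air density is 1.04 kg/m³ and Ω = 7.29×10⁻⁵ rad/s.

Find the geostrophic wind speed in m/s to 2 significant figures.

Coriolis parameter at 77°S:
f = 2Ω sin φ = 2 × 7.29×10⁻⁵ × sin 77° = 1.42×10⁻⁴ s⁻¹
In the Southern Hemisphere f is negative: f = −1.42×10⁻⁴ s⁻¹.
Component geostrophic relations (x east, y north):
u_g = −(1/(fρ)) ∂P/∂y,  v_g = (1/(fρ)) ∂P/∂x
u_g = −(−2.0×10⁻³)/(−1.42×10⁻⁴ × 1.04) = −13.5 m/s;  v_g = (1.1×10⁻³)/(−1.42×10⁻⁴ × 1.04) = −7.45 m/s
|V_g| = √(u_g² + v_g²) = 15.4 m/s

15 m/s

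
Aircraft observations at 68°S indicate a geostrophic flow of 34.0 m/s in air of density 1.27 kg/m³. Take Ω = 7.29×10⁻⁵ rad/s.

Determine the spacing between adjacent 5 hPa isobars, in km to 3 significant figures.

Coriolis parameter at 68°S:
f = 2Ω sin φ = 2 × 7.29×10⁻⁵ × sin 68° = 1.35×10⁻⁴ s⁻¹
Geostrophic balance rearranged: |∂P/∂n| = f ρ V_g
|∂P/∂n| = 1.35×10⁻⁴ × 1.27 × 34.0 = 5.84×10⁻³ Pa/m
Isobar spacing: Δn = ΔP/|∂P/∂n| = 500 Pa / 5.84×10⁻³ Pa/m = 85657 m ≈ 85.7 km

85.7 km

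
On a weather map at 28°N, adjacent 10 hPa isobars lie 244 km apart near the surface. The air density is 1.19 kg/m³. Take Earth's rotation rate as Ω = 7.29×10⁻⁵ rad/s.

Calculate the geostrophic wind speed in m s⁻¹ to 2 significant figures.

50 m s⁻¹

Coriolis parameter at 28°N:
f = 2Ω sin φ = 2 × 7.29×10⁻⁵ × sin 28° = 6.84×10⁻⁵ s⁻¹
Pressure gradient: |∂P/∂n| = 1000 Pa / 244000 m = 4.10×10⁻³ Pa/m
Geostrophic balance (pressure-gradient force = Coriolis force):
V_g = (1/(fρ)) |∂P/∂n| = 4.10×10⁻³ / (6.84×10⁻⁵ × 1.19) = 50.3 m/s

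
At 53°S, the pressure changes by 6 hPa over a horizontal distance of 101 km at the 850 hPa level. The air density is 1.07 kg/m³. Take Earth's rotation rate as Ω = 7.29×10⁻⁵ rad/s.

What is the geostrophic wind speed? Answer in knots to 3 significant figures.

92.7 knots

Coriolis parameter at 53°S:
f = 2Ω sin φ = 2 × 7.29×10⁻⁵ × sin 53° = 1.16×10⁻⁴ s⁻¹
Pressure gradient: |∂P/∂n| = 600 Pa / 101000 m = 5.94×10⁻³ Pa/m
Geostrophic balance (pressure-gradient force = Coriolis force):
V_g = (1/(fρ)) |∂P/∂n| = 5.94×10⁻³ / (1.16×10⁻⁴ × 1.07) = 47.7 m/s
Converting: 47.7 m/s × 1.944 = 92.7 knots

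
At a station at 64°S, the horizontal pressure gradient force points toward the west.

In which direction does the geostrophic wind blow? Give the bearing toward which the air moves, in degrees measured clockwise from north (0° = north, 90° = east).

The pressure-gradient force points toward the west (bearing 270°).
Geostrophic balance: in the Southern Hemisphere the Coriolis force deflects motion to the left, so the geostrophic wind blows 90° to the left of the pressure-gradient force (low pressure on the right).
Rotating 270° by 90° counterclockwise gives 180° — the wind blows toward the south.

180°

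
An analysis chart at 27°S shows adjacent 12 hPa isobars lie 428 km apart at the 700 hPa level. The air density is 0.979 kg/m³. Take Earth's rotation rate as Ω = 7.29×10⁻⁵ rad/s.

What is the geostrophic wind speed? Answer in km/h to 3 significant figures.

156 km/h

Coriolis parameter at 27°S:
f = 2Ω sin φ = 2 × 7.29×10⁻⁵ × sin 27° = 6.62×10⁻⁵ s⁻¹
Pressure gradient: |∂P/∂n| = 1200 Pa / 428000 m = 2.80×10⁻³ Pa/m
Geostrophic balance (pressure-gradient force = Coriolis force):
V_g = (1/(fρ)) |∂P/∂n| = 2.80×10⁻³ / (6.62×10⁻⁵ × 0.979) = 43.3 m/s
Converting: 43.3 m/s × 3.6 = 156 km/h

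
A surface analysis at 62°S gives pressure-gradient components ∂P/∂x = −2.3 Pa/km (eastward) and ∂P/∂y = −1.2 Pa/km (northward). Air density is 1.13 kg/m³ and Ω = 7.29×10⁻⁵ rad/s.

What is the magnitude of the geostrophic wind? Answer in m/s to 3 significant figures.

17.8 m/s

Coriolis parameter at 62°S:
f = 2Ω sin φ = 2 × 7.29×10⁻⁵ × sin 62° = 1.29×10⁻⁴ s⁻¹
In the Southern Hemisphere f is negative: f = −1.29×10⁻⁴ s⁻¹.
Component geostrophic relations (x east, y north):
u_g = −(1/(fρ)) ∂P/∂y,  v_g = (1/(fρ)) ∂P/∂x
u_g = −(−1.2×10⁻³)/(−1.29×10⁻⁴ × 1.13) = −8.25 m/s;  v_g = (−2.3×10⁻³)/(−1.29×10⁻⁴ × 1.13) = 15.8 m/s
|V_g| = √(u_g² + v_g²) = 17.8 m/s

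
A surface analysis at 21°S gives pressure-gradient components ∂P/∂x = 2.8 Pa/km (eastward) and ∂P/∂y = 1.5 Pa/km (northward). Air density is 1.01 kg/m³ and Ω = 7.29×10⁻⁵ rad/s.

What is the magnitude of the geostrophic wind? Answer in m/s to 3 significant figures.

Coriolis parameter at 21°S:
f = 2Ω sin φ = 2 × 7.29×10⁻⁵ × sin 21° = 5.23×10⁻⁵ s⁻¹
In the Southern Hemisphere f is negative: f = −5.23×10⁻⁵ s⁻¹.
Component geostrophic relations (x east, y north):
u_g = −(1/(fρ)) ∂P/∂y,  v_g = (1/(fρ)) ∂P/∂x
u_g = −(1.5×10⁻³)/(−5.23×10⁻⁵ × 1.01) = 28.4 m/s;  v_g = (2.8×10⁻³)/(−5.23×10⁻⁵ × 1.01) = −53.1 m/s
|V_g| = √(u_g² + v_g²) = 60.2 m/s

60.2 m/s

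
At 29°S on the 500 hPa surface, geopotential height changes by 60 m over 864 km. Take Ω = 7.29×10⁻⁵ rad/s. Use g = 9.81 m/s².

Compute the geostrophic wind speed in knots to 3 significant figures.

18.7 knots

Coriolis parameter at 29°S:
f = 2Ω sin φ = 2 × 7.29×10⁻⁵ × sin 29° = 7.07×10⁻⁵ s⁻¹
Height gradient: |∂Z/∂n| = 60 m / 864000 m = 6.94×10⁻⁵
On a pressure surface, geostrophic balance gives V_g = (g/f)|∂Z/∂n|:
V_g = 9.81 × 6.94×10⁻⁵ / 7.07×10⁻⁵ = 9.64 m/s
Converting: 9.64 m/s × 1.944 = 18.7 knots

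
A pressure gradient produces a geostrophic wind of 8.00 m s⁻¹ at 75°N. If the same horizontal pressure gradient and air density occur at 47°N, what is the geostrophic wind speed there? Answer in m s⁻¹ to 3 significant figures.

With the same pressure gradient and density, V_g ∝ 1/f ∝ 1/sin φ.
V₂ = V₁ · sin φ₁ / sin φ₂ = 8.00 × sin 75° / sin 47°
V₂ = 8.00 × 0.9659/0.7314 = 10.6 m s⁻¹

10.6 m s⁻¹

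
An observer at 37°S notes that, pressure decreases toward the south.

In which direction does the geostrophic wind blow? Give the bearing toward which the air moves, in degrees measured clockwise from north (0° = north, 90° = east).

090°

The pressure-gradient force points toward the south (bearing 180°).
Geostrophic balance: in the Southern Hemisphere the Coriolis force deflects motion to the left, so the geostrophic wind blows 90° to the left of the pressure-gradient force (low pressure on the right).
Rotating 180° by 90° counterclockwise gives 090° — the wind blows toward the east.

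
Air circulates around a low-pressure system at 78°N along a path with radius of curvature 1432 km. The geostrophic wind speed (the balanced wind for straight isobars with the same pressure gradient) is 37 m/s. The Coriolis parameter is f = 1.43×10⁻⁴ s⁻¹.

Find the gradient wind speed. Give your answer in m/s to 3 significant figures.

Around a low, centrifugal force acts outward with Coriolis, so pressure-gradient force balances both:
(1/ρ)|∂P/∂n| = fV + V²/R  →  V² + fR·V − fR·V_g = 0
With fR = 1.43×10⁻⁴ × 1432×10³ m = 205 m/s:
V = [−fR + √((fR)² + 4 fR V_g)]/2 = [−205 + √(205² + 4×205×37)]/2 = 32 m/s
Subgeostrophic (V < V_g = 37 m/s), as expected around a low.

32.0 m/s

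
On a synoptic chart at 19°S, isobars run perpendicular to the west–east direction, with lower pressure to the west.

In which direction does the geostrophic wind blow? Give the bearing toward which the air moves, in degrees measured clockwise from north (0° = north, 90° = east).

The pressure-gradient force points toward the west (bearing 270°).
Geostrophic balance: in the Southern Hemisphere the Coriolis force deflects motion to the left, so the geostrophic wind blows 90° to the left of the pressure-gradient force (low pressure on the right).
Rotating 270° by 90° counterclockwise gives 180° — the wind blows toward the south.

180°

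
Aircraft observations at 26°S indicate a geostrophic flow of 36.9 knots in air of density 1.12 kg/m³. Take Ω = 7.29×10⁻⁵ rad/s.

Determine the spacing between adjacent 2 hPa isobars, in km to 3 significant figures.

147 km

Coriolis parameter at 26°S:
f = 2Ω sin φ = 2 × 7.29×10⁻⁵ × sin 26° = 6.39×10⁻⁵ s⁻¹
Wind speed in SI: 36.9 knots = 19.0 m/s
Geostrophic balance rearranged: |∂P/∂n| = f ρ V_g
|∂P/∂n| = 6.39×10⁻⁵ × 1.12 × 19.0 = 1.36×10⁻³ Pa/m
Isobar spacing: Δn = ΔP/|∂P/∂n| = 200 Pa / 1.36×10⁻³ Pa/m = 147180 m ≈ 147 km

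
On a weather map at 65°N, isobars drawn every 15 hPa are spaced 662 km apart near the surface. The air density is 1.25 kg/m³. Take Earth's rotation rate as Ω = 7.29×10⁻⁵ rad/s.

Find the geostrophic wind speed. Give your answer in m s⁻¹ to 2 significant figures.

14 m s⁻¹

Coriolis parameter at 65°N:
f = 2Ω sin φ = 2 × 7.29×10⁻⁵ × sin 65° = 1.32×10⁻⁴ s⁻¹
Pressure gradient: |∂P/∂n| = 1500 Pa / 662000 m = 2.27×10⁻³ Pa/m
Geostrophic balance (pressure-gradient force = Coriolis force):
V_g = (1/(fρ)) |∂P/∂n| = 2.27×10⁻³ / (1.32×10⁻⁴ × 1.25) = 13.7 m/s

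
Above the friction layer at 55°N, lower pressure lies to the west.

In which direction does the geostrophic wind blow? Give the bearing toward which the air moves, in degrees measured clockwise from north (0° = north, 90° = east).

000°

The pressure-gradient force points toward the west (bearing 270°).
Geostrophic balance: in the Northern Hemisphere the Coriolis force deflects motion to the right, so the geostrophic wind blows 90° to the right of the pressure-gradient force (low pressure on the left).
Rotating 270° by 90° clockwise gives 000° — the wind blows toward the north.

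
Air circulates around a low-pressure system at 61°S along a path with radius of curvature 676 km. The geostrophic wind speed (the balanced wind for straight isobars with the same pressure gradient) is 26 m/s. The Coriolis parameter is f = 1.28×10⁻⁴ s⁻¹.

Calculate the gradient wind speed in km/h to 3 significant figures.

75.4 km/h

Around a low, centrifugal force acts outward with Coriolis, so pressure-gradient force balances both:
(1/ρ)|∂P/∂n| = fV + V²/R  →  V² + fR·V − fR·V_g = 0
With fR = 1.28×10⁻⁴ × 676×10³ m = 86.5 m/s:
V = [−fR + √((fR)² + 4 fR V_g)]/2 = [−86.5 + √(86.5² + 4×86.5×26)]/2 = 20.9 m/s
Subgeostrophic (V < V_g = 26 m/s), as expected around a low.
Converting: 20.9 m/s × 3.6 = 75.4 km/h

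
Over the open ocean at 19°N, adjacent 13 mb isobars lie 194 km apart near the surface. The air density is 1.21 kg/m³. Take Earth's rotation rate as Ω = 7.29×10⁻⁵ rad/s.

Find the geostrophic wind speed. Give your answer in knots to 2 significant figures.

Coriolis parameter at 19°N:
f = 2Ω sin φ = 2 × 7.29×10⁻⁵ × sin 19° = 4.75×10⁻⁵ s⁻¹
Pressure gradient: |∂P/∂n| = 1300 Pa / 194000 m = 6.70×10⁻³ Pa/m
Geostrophic balance (pressure-gradient force = Coriolis force):
V_g = (1/(fρ)) |∂P/∂n| = 6.70×10⁻³ / (4.75×10⁻⁵ × 1.21) = 117 m/s
Converting: 117 m/s × 1.944 = 230 knots

230 knots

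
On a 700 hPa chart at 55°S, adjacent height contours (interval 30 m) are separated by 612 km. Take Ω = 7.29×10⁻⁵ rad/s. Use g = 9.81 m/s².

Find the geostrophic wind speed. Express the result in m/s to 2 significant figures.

4.0 m/s

Coriolis parameter at 55°S:
f = 2Ω sin φ = 2 × 7.29×10⁻⁵ × sin 55° = 1.19×10⁻⁴ s⁻¹
Height gradient: |∂Z/∂n| = 30 m / 612000 m = 4.90×10⁻⁵
On a pressure surface, geostrophic balance gives V_g = (g/f)|∂Z/∂n|:
V_g = 9.81 × 4.90×10⁻⁵ / 1.19×10⁻⁴ = 4.03 m/s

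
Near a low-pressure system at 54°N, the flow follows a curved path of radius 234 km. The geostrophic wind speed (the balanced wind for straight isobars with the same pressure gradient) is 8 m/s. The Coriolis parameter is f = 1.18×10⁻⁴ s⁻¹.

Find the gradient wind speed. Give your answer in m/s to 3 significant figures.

Around a low, centrifugal force acts outward with Coriolis, so pressure-gradient force balances both:
(1/ρ)|∂P/∂n| = fV + V²/R  →  V² + fR·V − fR·V_g = 0
With fR = 1.18×10⁻⁴ × 234×10³ m = 27.6 m/s:
V = [−fR + √((fR)² + 4 fR V_g)]/2 = [−27.6 + √(27.6² + 4×27.6×8)]/2 = 6.48 m/s
Subgeostrophic (V < V_g = 8 m/s), as expected around a low.

6.48 m/s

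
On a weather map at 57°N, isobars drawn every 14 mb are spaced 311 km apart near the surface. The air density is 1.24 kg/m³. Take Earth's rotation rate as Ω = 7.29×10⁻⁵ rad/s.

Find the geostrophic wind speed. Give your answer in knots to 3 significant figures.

57.7 knots

Coriolis parameter at 57°N:
f = 2Ω sin φ = 2 × 7.29×10⁻⁵ × sin 57° = 1.22×10⁻⁴ s⁻¹
Pressure gradient: |∂P/∂n| = 1400 Pa / 311000 m = 4.50×10⁻³ Pa/m
Geostrophic balance (pressure-gradient force = Coriolis force):
V_g = (1/(fρ)) |∂P/∂n| = 4.50×10⁻³ / (1.22×10⁻⁴ × 1.24) = 29.7 m/s
Converting: 29.7 m/s × 1.944 = 57.7 knots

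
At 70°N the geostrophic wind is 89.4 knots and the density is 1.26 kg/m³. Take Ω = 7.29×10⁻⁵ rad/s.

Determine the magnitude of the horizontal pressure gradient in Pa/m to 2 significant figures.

Coriolis parameter at 70°N:
f = 2Ω sin φ = 2 × 7.29×10⁻⁵ × sin 70° = 1.37×10⁻⁴ s⁻¹
Wind speed in SI: 89.4 knots = 46.0 m/s
Geostrophic balance rearranged: |∂P/∂n| = f ρ V_g
|∂P/∂n| = 1.37×10⁻⁴ × 1.26 × 46.0 = 7.94×10⁻³ Pa/m

7.9×10⁻³ Pa/m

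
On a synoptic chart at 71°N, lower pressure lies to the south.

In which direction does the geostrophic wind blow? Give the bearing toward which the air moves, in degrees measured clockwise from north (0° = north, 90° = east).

270°

The pressure-gradient force points toward the south (bearing 180°).
Geostrophic balance: in the Northern Hemisphere the Coriolis force deflects motion to the right, so the geostrophic wind blows 90° to the right of the pressure-gradient force (low pressure on the left).
Rotating 180° by 90° clockwise gives 270° — the wind blows toward the west.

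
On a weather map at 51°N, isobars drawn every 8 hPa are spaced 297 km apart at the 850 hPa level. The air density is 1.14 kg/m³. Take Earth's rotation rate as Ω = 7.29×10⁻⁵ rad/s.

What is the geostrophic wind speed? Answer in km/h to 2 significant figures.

Coriolis parameter at 51°N:
f = 2Ω sin φ = 2 × 7.29×10⁻⁵ × sin 51° = 1.13×10⁻⁴ s⁻¹
Pressure gradient: |∂P/∂n| = 800 Pa / 297000 m = 2.69×10⁻³ Pa/m
Geostrophic balance (pressure-gradient force = Coriolis force):
V_g = (1/(fρ)) |∂P/∂n| = 2.69×10⁻³ / (1.13×10⁻⁴ × 1.14) = 20.9 m/s
Converting: 20.9 m/s × 3.6 = 75 km/h

75 km/h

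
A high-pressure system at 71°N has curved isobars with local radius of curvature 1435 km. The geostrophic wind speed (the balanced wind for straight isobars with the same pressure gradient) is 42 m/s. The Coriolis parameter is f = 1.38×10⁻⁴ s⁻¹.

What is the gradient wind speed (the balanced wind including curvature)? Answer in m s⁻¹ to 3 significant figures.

Around a high, pressure-gradient force acts outward with centrifugal, so Coriolis balances both:
fV = (1/ρ)|∂P/∂n| + V²/R  →  V² − fR·V + fR·V_g = 0
With fR = 1.38×10⁻⁴ × 1435×10³ m = 198 m/s:
V = [fR − √((fR)² − 4 fR V_g)]/2 = [198 − √(198² − 4×198×42)]/2 = 60.5 m/s
Supergeostrophic (V > V_g = 42 m/s), as expected around a high.

60.5 m s⁻¹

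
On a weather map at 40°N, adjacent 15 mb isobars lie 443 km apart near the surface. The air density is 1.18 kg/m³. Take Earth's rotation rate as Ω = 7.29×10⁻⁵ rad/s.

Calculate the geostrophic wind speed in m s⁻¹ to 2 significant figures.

Coriolis parameter at 40°N:
f = 2Ω sin φ = 2 × 7.29×10⁻⁵ × sin 40° = 9.37×10⁻⁵ s⁻¹
Pressure gradient: |∂P/∂n| = 1500 Pa / 443000 m = 3.39×10⁻³ Pa/m
Geostrophic balance (pressure-gradient force = Coriolis force):
V_g = (1/(fρ)) |∂P/∂n| = 3.39×10⁻³ / (9.37×10⁻⁵ × 1.18) = 30.6 m/s

31 m s⁻¹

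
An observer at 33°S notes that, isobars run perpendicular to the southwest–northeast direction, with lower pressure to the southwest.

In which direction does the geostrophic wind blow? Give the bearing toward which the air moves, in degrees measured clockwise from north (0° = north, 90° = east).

135°

The pressure-gradient force points toward the southwest (bearing 225°).
Geostrophic balance: in the Southern Hemisphere the Coriolis force deflects motion to the left, so the geostrophic wind blows 90° to the left of the pressure-gradient force (low pressure on the right).
Rotating 225° by 90° counterclockwise gives 135° — the wind blows toward the southeast.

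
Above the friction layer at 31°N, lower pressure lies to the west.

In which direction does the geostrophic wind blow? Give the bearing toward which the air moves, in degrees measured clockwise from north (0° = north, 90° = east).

000°

The pressure-gradient force points toward the west (bearing 270°).
Geostrophic balance: in the Northern Hemisphere the Coriolis force deflects motion to the right, so the geostrophic wind blows 90° to the right of the pressure-gradient force (low pressure on the left).
Rotating 270° by 90° clockwise gives 000° — the wind blows toward the north.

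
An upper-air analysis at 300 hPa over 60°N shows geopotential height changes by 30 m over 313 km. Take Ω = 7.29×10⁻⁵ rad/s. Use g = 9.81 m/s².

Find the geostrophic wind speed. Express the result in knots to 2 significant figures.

14 knots

Coriolis parameter at 60°N:
f = 2Ω sin φ = 2 × 7.29×10⁻⁵ × sin 60° = 1.26×10⁻⁴ s⁻¹
Height gradient: |∂Z/∂n| = 30 m / 313000 m = 9.58×10⁻⁵
On a pressure surface, geostrophic balance gives V_g = (g/f)|∂Z/∂n|:
V_g = 9.81 × 9.58×10⁻⁵ / 1.26×10⁻⁴ = 7.45 m/s
Converting: 7.45 m/s × 1.944 = 14 knots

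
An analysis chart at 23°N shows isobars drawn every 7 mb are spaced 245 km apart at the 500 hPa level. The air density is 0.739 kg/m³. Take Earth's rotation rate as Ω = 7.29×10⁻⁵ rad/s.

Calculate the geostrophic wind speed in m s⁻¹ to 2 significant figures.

68 m s⁻¹

Coriolis parameter at 23°N:
f = 2Ω sin φ = 2 × 7.29×10⁻⁵ × sin 23° = 5.70×10⁻⁵ s⁻¹
Pressure gradient: |∂P/∂n| = 700 Pa / 245000 m = 2.86×10⁻³ Pa/m
Geostrophic balance (pressure-gradient force = Coriolis force):
V_g = (1/(fρ)) |∂P/∂n| = 2.86×10⁻³ / (5.70×10⁻⁵ × 0.739) = 67.9 m/s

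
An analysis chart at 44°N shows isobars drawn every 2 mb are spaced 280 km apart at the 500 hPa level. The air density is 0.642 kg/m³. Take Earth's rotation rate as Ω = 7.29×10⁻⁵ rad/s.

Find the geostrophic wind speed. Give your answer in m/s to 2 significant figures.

Coriolis parameter at 44°N:
f = 2Ω sin φ = 2 × 7.29×10⁻⁵ × sin 44° = 1.01×10⁻⁴ s⁻¹
Pressure gradient: |∂P/∂n| = 200 Pa / 280000 m = 7.14×10⁻⁴ Pa/m
Geostrophic balance (pressure-gradient force = Coriolis force):
V_g = (1/(fρ)) |∂P/∂n| = 7.14×10⁻⁴ / (1.01×10⁻⁴ × 0.642) = 11.0 m/s

11 m/s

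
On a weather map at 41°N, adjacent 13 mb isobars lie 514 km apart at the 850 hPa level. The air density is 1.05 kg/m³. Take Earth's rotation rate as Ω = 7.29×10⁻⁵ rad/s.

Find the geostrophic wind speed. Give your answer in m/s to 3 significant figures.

25.2 m/s

Coriolis parameter at 41°N:
f = 2Ω sin φ = 2 × 7.29×10⁻⁵ × sin 41° = 9.57×10⁻⁵ s⁻¹
Pressure gradient: |∂P/∂n| = 1300 Pa / 514000 m = 2.53×10⁻³ Pa/m
Geostrophic balance (pressure-gradient force = Coriolis force):
V_g = (1/(fρ)) |∂P/∂n| = 2.53×10⁻³ / (9.57×10⁻⁵ × 1.05) = 25.2 m/s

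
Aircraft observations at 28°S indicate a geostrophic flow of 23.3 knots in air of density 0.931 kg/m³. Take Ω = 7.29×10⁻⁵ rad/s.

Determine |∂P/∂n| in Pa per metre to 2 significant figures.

Coriolis parameter at 28°S:
f = 2Ω sin φ = 2 × 7.29×10⁻⁵ × sin 28° = 6.84×10⁻⁵ s⁻¹
Wind speed in SI: 23.3 knots = 12.0 m/s
Geostrophic balance rearranged: |∂P/∂n| = f ρ V_g
|∂P/∂n| = 6.84×10⁻⁵ × 0.931 × 12.0 = 7.64×10⁻⁴ Pa/m

7.6×10⁻⁴ Pa/m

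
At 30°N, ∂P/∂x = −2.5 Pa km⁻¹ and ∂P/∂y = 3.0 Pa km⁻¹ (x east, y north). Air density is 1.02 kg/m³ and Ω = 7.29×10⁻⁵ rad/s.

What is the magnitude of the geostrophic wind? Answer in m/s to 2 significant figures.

Coriolis parameter at 30°N:
f = 2Ω sin φ = 2 × 7.29×10⁻⁵ × sin 30° = 7.29×10⁻⁵ s⁻¹
Component geostrophic relations (x east, y north):
u_g = −(1/(fρ)) ∂P/∂y,  v_g = (1/(fρ)) ∂P/∂x
u_g = −(3.0×10⁻³)/(7.29×10⁻⁵ × 1.02) = −40.3 m/s;  v_g = (−2.5×10⁻³)/(7.29×10⁻⁵ × 1.02) = −33.6 m/s
|V_g| = √(u_g² + v_g²) = 52.5 m/s

53 m/s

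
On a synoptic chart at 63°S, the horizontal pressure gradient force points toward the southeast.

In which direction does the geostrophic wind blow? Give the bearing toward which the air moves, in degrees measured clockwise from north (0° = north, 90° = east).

The pressure-gradient force points toward the southeast (bearing 135°).
Geostrophic balance: in the Southern Hemisphere the Coriolis force deflects motion to the left, so the geostrophic wind blows 90° to the left of the pressure-gradient force (low pressure on the right).
Rotating 135° by 90° counterclockwise gives 045° — the wind blows toward the northeast.

045°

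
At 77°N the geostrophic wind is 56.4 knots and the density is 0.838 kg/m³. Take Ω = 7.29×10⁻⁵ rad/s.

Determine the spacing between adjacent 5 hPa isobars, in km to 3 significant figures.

145 km

Coriolis parameter at 77°N:
f = 2Ω sin φ = 2 × 7.29×10⁻⁵ × sin 77° = 1.42×10⁻⁴ s⁻¹
Wind speed in SI: 56.4 knots = 29.0 m/s
Geostrophic balance rearranged: |∂P/∂n| = f ρ V_g
|∂P/∂n| = 1.42×10⁻⁴ × 0.838 × 29.0 = 3.45×10⁻³ Pa/m
Isobar spacing: Δn = ΔP/|∂P/∂n| = 500 Pa / 3.45×10⁻³ Pa/m = 144753 m ≈ 145 km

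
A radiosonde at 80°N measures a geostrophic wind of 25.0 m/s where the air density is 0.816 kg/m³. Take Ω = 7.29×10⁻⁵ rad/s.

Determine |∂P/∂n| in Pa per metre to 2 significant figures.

Coriolis parameter at 80°N:
f = 2Ω sin φ = 2 × 7.29×10⁻⁵ × sin 80° = 1.44×10⁻⁴ s⁻¹
Geostrophic balance rearranged: |∂P/∂n| = f ρ V_g
|∂P/∂n| = 1.44×10⁻⁴ × 0.816 × 25.0 = 2.93×10⁻³ Pa/m

2.9×10⁻³ Pa/m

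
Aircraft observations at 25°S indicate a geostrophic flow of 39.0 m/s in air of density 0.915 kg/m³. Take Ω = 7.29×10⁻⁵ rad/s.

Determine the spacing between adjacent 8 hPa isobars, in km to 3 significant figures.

Coriolis parameter at 25°S:
f = 2Ω sin φ = 2 × 7.29×10⁻⁵ × sin 25° = 6.16×10⁻⁵ s⁻¹
Geostrophic balance rearranged: |∂P/∂n| = f ρ V_g
|∂P/∂n| = 6.16×10⁻⁵ × 0.915 × 39.0 = 2.20×10⁻³ Pa/m
Isobar spacing: Δn = ΔP/|∂P/∂n| = 800 Pa / 2.20×10⁻³ Pa/m = 363830 m ≈ 364 km

364 km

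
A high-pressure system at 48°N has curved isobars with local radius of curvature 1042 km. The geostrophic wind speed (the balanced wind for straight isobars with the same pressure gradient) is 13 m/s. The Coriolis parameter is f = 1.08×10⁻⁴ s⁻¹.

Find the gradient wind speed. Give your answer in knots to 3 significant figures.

29.2 knots

Around a high, pressure-gradient force acts outward with centrifugal, so Coriolis balances both:
fV = (1/ρ)|∂P/∂n| + V²/R  →  V² − fR·V + fR·V_g = 0
With fR = 1.08×10⁻⁴ × 1042×10³ m = 113 m/s:
V = [fR − √((fR)² − 4 fR V_g)]/2 = [113 − √(113² − 4×113×13)]/2 = 15 m/s
Supergeostrophic (V > V_g = 13 m/s), as expected around a high.
Converting: 15 m/s × 1.944 = 29.2 knots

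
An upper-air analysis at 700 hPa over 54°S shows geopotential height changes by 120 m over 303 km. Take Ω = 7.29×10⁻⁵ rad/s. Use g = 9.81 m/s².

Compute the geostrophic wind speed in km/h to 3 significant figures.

119 km/h

Coriolis parameter at 54°S:
f = 2Ω sin φ = 2 × 7.29×10⁻⁵ × sin 54° = 1.18×10⁻⁴ s⁻¹
Height gradient: |∂Z/∂n| = 120 m / 303000 m = 3.96×10⁻⁴
On a pressure surface, geostrophic balance gives V_g = (g/f)|∂Z/∂n|:
V_g = 9.81 × 3.96×10⁻⁴ / 1.18×10⁻⁴ = 32.9 m/s
Converting: 32.9 m/s × 3.6 = 119 km/h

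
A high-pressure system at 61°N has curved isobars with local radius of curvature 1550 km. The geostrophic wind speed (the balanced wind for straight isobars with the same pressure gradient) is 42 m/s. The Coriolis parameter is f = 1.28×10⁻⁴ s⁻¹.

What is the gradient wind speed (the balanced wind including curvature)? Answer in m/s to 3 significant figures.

Around a high, pressure-gradient force acts outward with centrifugal, so Coriolis balances both:
fV = (1/ρ)|∂P/∂n| + V²/R  →  V² − fR·V + fR·V_g = 0
With fR = 1.28×10⁻⁴ × 1550×10³ m = 198 m/s:
V = [fR − √((fR)² − 4 fR V_g)]/2 = [198 − √(198² − 4×198×42)]/2 = 60.4 m/s
Supergeostrophic (V > V_g = 42 m/s), as expected around a high.

60.4 m/s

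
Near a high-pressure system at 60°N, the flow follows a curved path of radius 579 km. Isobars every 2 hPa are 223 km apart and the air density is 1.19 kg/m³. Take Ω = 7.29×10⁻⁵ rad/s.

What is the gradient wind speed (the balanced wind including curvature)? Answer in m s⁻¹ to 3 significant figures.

Coriolis parameter at 60°N:
f = 2Ω sin φ = 2 × 7.29×10⁻⁵ × sin 60° = 1.26×10⁻⁴ s⁻¹
Pressure gradient: |∂P/∂n| = 200 Pa / 223000 m = 8.97×10⁻⁴ Pa/m
Geostrophic speed: V_g = |∂P/∂n|/(fρ) = 8.97×10⁻⁴/(1.26×10⁻⁴ × 1.19) = 5.97 m/s
Around a high, pressure-gradient force acts outward with centrifugal, so Coriolis balances both:
fV = (1/ρ)|∂P/∂n| + V²/R  →  V² − fR·V + fR·V_g = 0
With fR = 1.26×10⁻⁴ × 579×10³ m = 73.1 m/s:
V = [fR − √((fR)² − 4 fR V_g)]/2 = [73.1 − √(73.1² − 4×73.1×5.97)]/2 = 6.56 m/s
Supergeostrophic (V > V_g = 5.97 m/s), as expected around a high.

6.56 m s⁻¹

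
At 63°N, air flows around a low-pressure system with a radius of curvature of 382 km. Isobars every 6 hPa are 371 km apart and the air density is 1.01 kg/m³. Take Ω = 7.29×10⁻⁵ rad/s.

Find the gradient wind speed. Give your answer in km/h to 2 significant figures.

37 km/h

Coriolis parameter at 63°N:
f = 2Ω sin φ = 2 × 7.29×10⁻⁵ × sin 63° = 1.30×10⁻⁴ s⁻¹
Pressure gradient: |∂P/∂n| = 600 Pa / 371000 m = 1.62×10⁻³ Pa/m
Geostrophic speed: V_g = |∂P/∂n|/(fρ) = 1.62×10⁻³/(1.30×10⁻⁴ × 1.01) = 12.3 m/s
Around a low, centrifugal force acts outward with Coriolis, so pressure-gradient force balances both:
(1/ρ)|∂P/∂n| = fV + V²/R  →  V² + fR·V − fR·V_g = 0
With fR = 1.30×10⁻⁴ × 382×10³ m = 49.6 m/s:
V = [−fR + √((fR)² + 4 fR V_g)]/2 = [−49.6 + √(49.6² + 4×49.6×12.3)]/2 = 10.2 m/s
Subgeostrophic (V < V_g = 12.3 m/s), as expected around a low.
Converting: 10.2 m/s × 3.6 = 37 km/h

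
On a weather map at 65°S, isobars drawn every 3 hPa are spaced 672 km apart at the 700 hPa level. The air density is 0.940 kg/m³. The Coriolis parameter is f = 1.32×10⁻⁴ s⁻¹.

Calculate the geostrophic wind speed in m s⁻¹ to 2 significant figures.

Pressure gradient: |∂P/∂n| = 300 Pa / 672000 m = 4.46×10⁻⁴ Pa/m
Geostrophic balance (pressure-gradient force = Coriolis force):
V_g = (1/(fρ)) |∂P/∂n| = 4.46×10⁻⁴ / (1.32×10⁻⁴ × 0.940) = 3.60 m/s

3.6 m s⁻¹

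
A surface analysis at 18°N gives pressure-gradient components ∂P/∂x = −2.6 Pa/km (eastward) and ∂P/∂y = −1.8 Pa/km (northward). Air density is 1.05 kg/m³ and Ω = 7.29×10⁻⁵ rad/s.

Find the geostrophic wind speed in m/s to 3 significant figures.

66.8 m/s

Coriolis parameter at 18°N:
f = 2Ω sin φ = 2 × 7.29×10⁻⁵ × sin 18° = 4.51×10⁻⁵ s⁻¹
Component geostrophic relations (x east, y north):
u_g = −(1/(fρ)) ∂P/∂y,  v_g = (1/(fρ)) ∂P/∂x
u_g = −(−1.8×10⁻³)/(4.51×10⁻⁵ × 1.05) = 38.0 m/s;  v_g = (−2.6×10⁻³)/(4.51×10⁻⁵ × 1.05) = −55.0 m/s
|V_g| = √(u_g² + v_g²) = 66.8 m/s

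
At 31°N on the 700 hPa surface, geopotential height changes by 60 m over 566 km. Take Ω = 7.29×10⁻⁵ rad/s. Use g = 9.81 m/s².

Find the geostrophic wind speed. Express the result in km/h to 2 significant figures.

Coriolis parameter at 31°N:
f = 2Ω sin φ = 2 × 7.29×10⁻⁵ × sin 31° = 7.51×10⁻⁵ s⁻¹
Height gradient: |∂Z/∂n| = 60 m / 566000 m = 1.06×10⁻⁴
On a pressure surface, geostrophic balance gives V_g = (g/f)|∂Z/∂n|:
V_g = 9.81 × 1.06×10⁻⁴ / 7.51×10⁻⁵ = 13.8 m/s
Converting: 13.8 m/s × 3.6 = 50 km/h

50 km/h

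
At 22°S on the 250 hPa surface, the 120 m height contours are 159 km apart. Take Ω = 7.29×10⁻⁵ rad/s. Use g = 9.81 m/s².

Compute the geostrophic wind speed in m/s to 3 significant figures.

Coriolis parameter at 22°S:
f = 2Ω sin φ = 2 × 7.29×10⁻⁵ × sin 22° = 5.46×10⁻⁵ s⁻¹
Height gradient: |∂Z/∂n| = 120 m / 159000 m = 7.55×10⁻⁴
On a pressure surface, geostrophic balance gives V_g = (g/f)|∂Z/∂n|:
V_g = 9.81 × 7.55×10⁻⁴ / 5.46×10⁻⁵ = 136 m/s

136 m/s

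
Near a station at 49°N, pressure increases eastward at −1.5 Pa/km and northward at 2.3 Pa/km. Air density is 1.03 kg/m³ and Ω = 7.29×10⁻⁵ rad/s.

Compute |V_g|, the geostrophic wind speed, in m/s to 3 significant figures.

24.2 m/s

Coriolis parameter at 49°N:
f = 2Ω sin φ = 2 × 7.29×10⁻⁵ × sin 49° = 1.10×10⁻⁴ s⁻¹
Component geostrophic relations (x east, y north):
u_g = −(1/(fρ)) ∂P/∂y,  v_g = (1/(fρ)) ∂P/∂x
u_g = −(2.3×10⁻³)/(1.10×10⁻⁴ × 1.03) = −20.3 m/s;  v_g = (−1.5×10⁻³)/(1.10×10⁻⁴ × 1.03) = −13.2 m/s
|V_g| = √(u_g² + v_g²) = 24.2 m/s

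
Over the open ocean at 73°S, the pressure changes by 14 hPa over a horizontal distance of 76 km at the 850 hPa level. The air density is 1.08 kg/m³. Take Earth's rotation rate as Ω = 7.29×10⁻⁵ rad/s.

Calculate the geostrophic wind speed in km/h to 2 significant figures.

440 km/h

Coriolis parameter at 73°S:
f = 2Ω sin φ = 2 × 7.29×10⁻⁵ × sin 73° = 1.39×10⁻⁴ s⁻¹
Pressure gradient: |∂P/∂n| = 1400 Pa / 76000 m = 1.84×10⁻² Pa/m
Geostrophic balance (pressure-gradient force = Coriolis force):
V_g = (1/(fρ)) |∂P/∂n| = 1.84×10⁻² / (1.39×10⁻⁴ × 1.08) = 122 m/s
Converting: 122 m/s × 3.6 = 440 km/h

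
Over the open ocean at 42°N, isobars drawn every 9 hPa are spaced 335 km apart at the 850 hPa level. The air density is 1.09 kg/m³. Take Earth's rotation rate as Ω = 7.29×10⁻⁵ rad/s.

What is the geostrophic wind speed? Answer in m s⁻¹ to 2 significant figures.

Coriolis parameter at 42°N:
f = 2Ω sin φ = 2 × 7.29×10⁻⁵ × sin 42° = 9.76×10⁻⁵ s⁻¹
Pressure gradient: |∂P/∂n| = 900 Pa / 335000 m = 2.69×10⁻³ Pa/m
Geostrophic balance (pressure-gradient force = Coriolis force):
V_g = (1/(fρ)) |∂P/∂n| = 2.69×10⁻³ / (9.76×10⁻⁵ × 1.09) = 25.3 m/s

25 m s⁻¹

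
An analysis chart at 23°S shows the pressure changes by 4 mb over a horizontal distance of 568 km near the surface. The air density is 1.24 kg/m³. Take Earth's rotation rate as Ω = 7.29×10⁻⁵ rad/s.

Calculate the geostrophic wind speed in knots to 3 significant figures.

19.4 knots

Coriolis parameter at 23°S:
f = 2Ω sin φ = 2 × 7.29×10⁻⁵ × sin 23° = 5.70×10⁻⁵ s⁻¹
Pressure gradient: |∂P/∂n| = 400 Pa / 568000 m = 7.04×10⁻⁴ Pa/m
Geostrophic balance (pressure-gradient force = Coriolis force):
V_g = (1/(fρ)) |∂P/∂n| = 7.04×10⁻⁴ / (5.70×10⁻⁵ × 1.24) = 9.97 m/s
Converting: 9.97 m/s × 1.944 = 19.4 knots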